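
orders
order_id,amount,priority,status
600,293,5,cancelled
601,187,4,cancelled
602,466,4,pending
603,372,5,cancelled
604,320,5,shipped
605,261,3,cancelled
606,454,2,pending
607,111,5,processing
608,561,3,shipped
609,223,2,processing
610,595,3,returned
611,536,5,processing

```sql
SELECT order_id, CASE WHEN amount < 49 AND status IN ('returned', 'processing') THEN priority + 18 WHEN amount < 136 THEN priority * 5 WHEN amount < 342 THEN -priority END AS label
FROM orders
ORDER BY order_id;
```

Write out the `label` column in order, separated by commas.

order_id=600: amount < 342 → -5
order_id=601: amount < 342 → -4
order_id=602: (no match → NULL) → NULL
order_id=603: (no match → NULL) → NULL
order_id=604: amount < 342 → -5
order_id=605: amount < 342 → -3
order_id=606: (no match → NULL) → NULL
order_id=607: amount < 136 → 25
order_id=608: (no match → NULL) → NULL
order_id=609: amount < 342 → -2
order_id=610: (no match → NULL) → NULL
order_id=611: (no match → NULL) → NULL

-5, -4, NULL, NULL, -5, -3, NULL, 25, NULL, -2, NULL, NULL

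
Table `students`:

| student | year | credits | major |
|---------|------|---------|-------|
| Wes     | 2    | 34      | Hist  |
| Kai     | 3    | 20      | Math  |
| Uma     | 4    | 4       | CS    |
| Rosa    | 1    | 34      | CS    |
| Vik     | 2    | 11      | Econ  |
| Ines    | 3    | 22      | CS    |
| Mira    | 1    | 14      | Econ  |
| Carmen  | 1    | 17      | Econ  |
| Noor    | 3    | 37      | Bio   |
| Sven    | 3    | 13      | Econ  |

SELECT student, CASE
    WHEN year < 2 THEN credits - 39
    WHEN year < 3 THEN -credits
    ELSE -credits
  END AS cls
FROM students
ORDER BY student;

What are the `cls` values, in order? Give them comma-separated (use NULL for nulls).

-22, -22, -20, -25, -37, -5, -13, -4, -11, -34

student=Carmen: year < 2 → -22
student=Ines: ELSE → -22
student=Kai: ELSE → -20
student=Mira: year < 2 → -25
student=Noor: ELSE → -37
student=Rosa: year < 2 → -5
student=Sven: ELSE → -13
student=Uma: ELSE → -4
student=Vik: year < 3 → -11
student=Wes: year < 3 → -34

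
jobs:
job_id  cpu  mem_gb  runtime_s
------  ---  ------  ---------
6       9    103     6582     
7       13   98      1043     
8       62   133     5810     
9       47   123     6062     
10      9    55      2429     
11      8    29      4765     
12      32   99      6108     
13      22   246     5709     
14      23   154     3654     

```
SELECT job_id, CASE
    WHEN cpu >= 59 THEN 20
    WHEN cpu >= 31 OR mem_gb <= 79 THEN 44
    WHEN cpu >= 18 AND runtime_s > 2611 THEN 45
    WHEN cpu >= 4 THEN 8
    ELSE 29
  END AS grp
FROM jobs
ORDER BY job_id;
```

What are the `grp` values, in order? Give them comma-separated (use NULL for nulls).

8, 8, 20, 44, 44, 44, 44, 45, 45

job_id=6: cpu >= 4 → 8
job_id=7: cpu >= 4 → 8
job_id=8: cpu >= 59 → 20
job_id=9: cpu >= 31 OR mem_gb <= 79 → 44
job_id=10: cpu >= 31 OR mem_gb <= 79 → 44
job_id=11: cpu >= 31 OR mem_gb <= 79 → 44
job_id=12: cpu >= 31 OR mem_gb <= 79 → 44
job_id=13: cpu >= 18 AND runtime_s > 2611 → 45
job_id=14: cpu >= 18 AND runtime_s > 2611 → 45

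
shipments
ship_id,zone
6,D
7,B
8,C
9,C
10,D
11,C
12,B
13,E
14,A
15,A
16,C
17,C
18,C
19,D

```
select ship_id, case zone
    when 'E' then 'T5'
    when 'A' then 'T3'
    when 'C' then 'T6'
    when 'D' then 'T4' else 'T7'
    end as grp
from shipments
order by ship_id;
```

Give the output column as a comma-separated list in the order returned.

ship_id=6: zone='D' → T4
ship_id=7: ELSE → T7
ship_id=8: zone='C' → T6
ship_id=9: zone='C' → T6
ship_id=10: zone='D' → T4
ship_id=11: zone='C' → T6
ship_id=12: ELSE → T7
ship_id=13: zone='E' → T5
ship_id=14: zone='A' → T3
ship_id=15: zone='A' → T3
ship_id=16: zone='C' → T6
ship_id=17: zone='C' → T6
ship_id=18: zone='C' → T6
ship_id=19: zone='D' → T4

T4, T7, T6, T6, T4, T6, T7, T5, T3, T3, T6, T6, T6, T4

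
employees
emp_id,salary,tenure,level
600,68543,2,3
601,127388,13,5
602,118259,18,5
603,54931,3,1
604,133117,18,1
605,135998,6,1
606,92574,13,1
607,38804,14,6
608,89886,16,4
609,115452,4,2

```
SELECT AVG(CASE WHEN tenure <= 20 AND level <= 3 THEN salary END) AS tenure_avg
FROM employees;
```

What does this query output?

emp_id=600: ✓ → 68543
emp_id=601: ✗
emp_id=602: ✗
emp_id=603: ✓ → 54931
emp_id=604: ✓ → 133117
emp_id=605: ✓ → 135998
emp_id=606: ✓ → 92574
emp_id=607: ✗
emp_id=608: ✗
emp_id=609: ✓ → 115452
tenure_avg = (68543 + 54931 + 133117 + 135998 + 92574 + 115452) / 6 = 100102.5

100102.5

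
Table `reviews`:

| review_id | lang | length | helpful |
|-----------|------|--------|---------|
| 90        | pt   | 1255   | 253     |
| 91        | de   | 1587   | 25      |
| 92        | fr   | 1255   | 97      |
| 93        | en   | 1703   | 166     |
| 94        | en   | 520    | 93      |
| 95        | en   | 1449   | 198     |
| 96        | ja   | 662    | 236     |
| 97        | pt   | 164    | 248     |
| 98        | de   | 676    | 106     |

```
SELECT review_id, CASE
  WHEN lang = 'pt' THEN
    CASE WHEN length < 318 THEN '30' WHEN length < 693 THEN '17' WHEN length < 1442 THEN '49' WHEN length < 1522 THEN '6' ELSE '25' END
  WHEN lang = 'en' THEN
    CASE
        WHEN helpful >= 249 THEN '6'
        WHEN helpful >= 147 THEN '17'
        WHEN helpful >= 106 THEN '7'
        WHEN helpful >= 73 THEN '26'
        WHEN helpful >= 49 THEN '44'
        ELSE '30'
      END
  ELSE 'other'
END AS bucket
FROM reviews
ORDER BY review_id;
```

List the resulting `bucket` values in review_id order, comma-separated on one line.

review_id=90: lang='pt' → inner[length < 1442] → 49
review_id=91: lang='de' → outer ELSE → other
review_id=92: lang='fr' → outer ELSE → other
review_id=93: lang='en' → inner[helpful >= 147] → 17
review_id=94: lang='en' → inner[helpful >= 73] → 26
review_id=95: lang='en' → inner[helpful >= 147] → 17
review_id=96: lang='ja' → outer ELSE → other
review_id=97: lang='pt' → inner[length < 318] → 30
review_id=98: lang='de' → outer ELSE → other

49, other, other, 17, 26, 17, other, 30, other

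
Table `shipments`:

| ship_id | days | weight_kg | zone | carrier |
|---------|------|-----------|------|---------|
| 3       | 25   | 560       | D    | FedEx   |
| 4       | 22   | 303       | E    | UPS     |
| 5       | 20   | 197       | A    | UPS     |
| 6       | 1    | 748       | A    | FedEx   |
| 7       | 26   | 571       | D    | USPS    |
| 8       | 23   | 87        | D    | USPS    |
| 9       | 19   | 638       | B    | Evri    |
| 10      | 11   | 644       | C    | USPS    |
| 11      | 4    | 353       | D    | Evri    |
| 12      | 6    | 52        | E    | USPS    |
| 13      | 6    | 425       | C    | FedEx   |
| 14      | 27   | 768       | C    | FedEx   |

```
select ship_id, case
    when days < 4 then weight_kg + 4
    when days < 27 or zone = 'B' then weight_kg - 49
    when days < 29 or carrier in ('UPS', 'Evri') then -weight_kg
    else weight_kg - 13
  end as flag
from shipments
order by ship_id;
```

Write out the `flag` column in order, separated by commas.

511, 254, 148, 752, 522, 38, 589, 595, 304, 3, 376, -768

ship_id=3: days < 27 or zone = 'B' → 511
ship_id=4: days < 27 or zone = 'B' → 254
ship_id=5: days < 27 or zone = 'B' → 148
ship_id=6: days < 4 → 752
ship_id=7: days < 27 or zone = 'B' → 522
ship_id=8: days < 27 or zone = 'B' → 38
ship_id=9: days < 27 or zone = 'B' → 589
ship_id=10: days < 27 or zone = 'B' → 595
ship_id=11: days < 27 or zone = 'B' → 304
ship_id=12: days < 27 or zone = 'B' → 3
ship_id=13: days < 27 or zone = 'B' → 376
ship_id=14: days < 29 or carrier in ('UPS', 'Evri') → -768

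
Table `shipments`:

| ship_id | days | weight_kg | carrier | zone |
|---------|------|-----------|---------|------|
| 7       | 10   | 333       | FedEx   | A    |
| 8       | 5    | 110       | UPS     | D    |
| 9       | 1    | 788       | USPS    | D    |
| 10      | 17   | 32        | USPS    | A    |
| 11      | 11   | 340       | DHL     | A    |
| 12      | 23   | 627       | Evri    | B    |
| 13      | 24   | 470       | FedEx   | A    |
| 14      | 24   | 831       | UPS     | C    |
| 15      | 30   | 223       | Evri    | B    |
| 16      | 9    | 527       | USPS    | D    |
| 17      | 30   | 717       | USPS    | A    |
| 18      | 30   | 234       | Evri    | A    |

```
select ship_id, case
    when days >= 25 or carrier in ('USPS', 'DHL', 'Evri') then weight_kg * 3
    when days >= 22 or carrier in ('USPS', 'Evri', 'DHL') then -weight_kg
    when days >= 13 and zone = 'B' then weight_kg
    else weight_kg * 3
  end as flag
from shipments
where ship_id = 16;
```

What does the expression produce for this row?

ship_id = 16: days=9, weight_kg=527, carrier=USPS, zone=D.
days >= 25 or carrier in ('USPS', 'DHL', 'Evri') → true → 1581

1581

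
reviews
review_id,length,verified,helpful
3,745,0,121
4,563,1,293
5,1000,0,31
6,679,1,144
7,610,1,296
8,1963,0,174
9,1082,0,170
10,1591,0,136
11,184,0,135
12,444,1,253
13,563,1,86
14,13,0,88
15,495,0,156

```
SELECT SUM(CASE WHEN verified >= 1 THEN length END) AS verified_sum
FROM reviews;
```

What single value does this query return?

2859

review_id=3: ✗
review_id=4: ✓ → 563
review_id=5: ✗
review_id=6: ✓ → 679
review_id=7: ✓ → 610
review_id=8: ✗
review_id=9: ✗
review_id=10: ✗
review_id=11: ✗
review_id=12: ✓ → 444
review_id=13: ✓ → 563
review_id=14: ✗
review_id=15: ✗
verified_sum = 563 + 679 + 610 + 444 + 563 = 2859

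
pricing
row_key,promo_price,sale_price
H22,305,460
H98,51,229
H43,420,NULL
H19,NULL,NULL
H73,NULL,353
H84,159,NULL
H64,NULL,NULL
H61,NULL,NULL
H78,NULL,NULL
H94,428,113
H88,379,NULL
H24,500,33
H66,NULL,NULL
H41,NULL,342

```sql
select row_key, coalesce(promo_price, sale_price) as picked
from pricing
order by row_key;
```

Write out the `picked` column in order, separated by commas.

NULL, 305, 500, 342, 420, NULL, NULL, NULL, 353, NULL, 159, 379, 428, 51

row_key=H19: promo_price=NULL, sale_price=NULL (all NULL) → NULL
row_key=H22: promo_price=305 → 305
row_key=H24: promo_price=500 → 500
row_key=H41: promo_price=NULL, sale_price=342 → 342
row_key=H43: promo_price=420 → 420
row_key=H61: promo_price=NULL, sale_price=NULL (all NULL) → NULL
row_key=H64: promo_price=NULL, sale_price=NULL (all NULL) → NULL
row_key=H66: promo_price=NULL, sale_price=NULL (all NULL) → NULL
row_key=H73: promo_price=NULL, sale_price=353 → 353
row_key=H78: promo_price=NULL, sale_price=NULL (all NULL) → NULL
row_key=H84: promo_price=159 → 159
row_key=H88: promo_price=379 → 379
row_key=H94: promo_price=428 → 428
row_key=H98: promo_price=51 → 51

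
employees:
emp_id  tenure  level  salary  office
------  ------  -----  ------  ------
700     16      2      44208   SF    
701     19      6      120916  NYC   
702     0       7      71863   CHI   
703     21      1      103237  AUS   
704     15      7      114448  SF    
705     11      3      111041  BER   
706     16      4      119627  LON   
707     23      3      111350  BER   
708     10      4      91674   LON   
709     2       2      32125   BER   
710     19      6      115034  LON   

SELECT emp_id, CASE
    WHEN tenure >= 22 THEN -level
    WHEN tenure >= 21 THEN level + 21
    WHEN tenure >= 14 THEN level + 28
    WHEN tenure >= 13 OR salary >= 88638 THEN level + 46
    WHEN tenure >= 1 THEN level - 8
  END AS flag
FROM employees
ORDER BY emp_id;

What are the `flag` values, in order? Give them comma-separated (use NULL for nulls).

emp_id=700: tenure >= 14 → 30
emp_id=701: tenure >= 14 → 34
emp_id=702: (no match → NULL) → NULL
emp_id=703: tenure >= 21 → 22
emp_id=704: tenure >= 14 → 35
emp_id=705: tenure >= 13 OR salary >= 88638 → 49
emp_id=706: tenure >= 14 → 32
emp_id=707: tenure >= 22 → -3
emp_id=708: tenure >= 13 OR salary >= 88638 → 50
emp_id=709: tenure >= 1 → -6
emp_id=710: tenure >= 14 → 34

30, 34, NULL, 22, 35, 49, 32, -3, 50, -6, 34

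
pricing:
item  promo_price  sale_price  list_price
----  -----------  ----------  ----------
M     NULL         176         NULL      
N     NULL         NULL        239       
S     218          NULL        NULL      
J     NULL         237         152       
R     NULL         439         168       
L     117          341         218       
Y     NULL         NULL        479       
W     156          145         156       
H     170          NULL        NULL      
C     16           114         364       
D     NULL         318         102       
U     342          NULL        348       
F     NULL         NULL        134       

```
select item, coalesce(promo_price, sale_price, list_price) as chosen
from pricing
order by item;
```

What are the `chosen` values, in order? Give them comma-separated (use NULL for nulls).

item=C: promo_price=16 → 16
item=D: promo_price=NULL, sale_price=318 → 318
item=F: promo_price=NULL, sale_price=NULL, list_price=134 → 134
item=H: promo_price=170 → 170
item=J: promo_price=NULL, sale_price=237 → 237
item=L: promo_price=117 → 117
item=M: promo_price=NULL, sale_price=176 → 176
item=N: promo_price=NULL, sale_price=NULL, list_price=239 → 239
item=R: promo_price=NULL, sale_price=439 → 439
item=S: promo_price=218 → 218
item=U: promo_price=342 → 342
item=W: promo_price=156 → 156
item=Y: promo_price=NULL, sale_price=NULL, list_price=479 → 479

16, 318, 134, 170, 237, 117, 176, 239, 439, 218, 342, 156, 479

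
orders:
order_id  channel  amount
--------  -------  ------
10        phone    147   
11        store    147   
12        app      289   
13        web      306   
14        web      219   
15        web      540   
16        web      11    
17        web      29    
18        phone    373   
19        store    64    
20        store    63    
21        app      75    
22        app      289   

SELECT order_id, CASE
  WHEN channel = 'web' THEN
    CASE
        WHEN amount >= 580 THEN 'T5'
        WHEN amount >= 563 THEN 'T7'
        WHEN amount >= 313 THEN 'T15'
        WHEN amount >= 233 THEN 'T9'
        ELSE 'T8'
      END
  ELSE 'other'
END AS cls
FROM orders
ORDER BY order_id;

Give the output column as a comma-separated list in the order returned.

other, other, other, T9, T8, T15, T8, T8, other, other, other, other, other

order_id=10: channel='phone' → outer ELSE → other
order_id=11: channel='store' → outer ELSE → other
order_id=12: channel='app' → outer ELSE → other
order_id=13: channel='web' → inner[amount >= 233] → T9
order_id=14: channel='web' → inner[ELSE] → T8
order_id=15: channel='web' → inner[amount >= 313] → T15
order_id=16: channel='web' → inner[ELSE] → T8
order_id=17: channel='web' → inner[ELSE] → T8
order_id=18: channel='phone' → outer ELSE → other
order_id=19: channel='store' → outer ELSE → other
order_id=20: channel='store' → outer ELSE → other
order_id=21: channel='app' → outer ELSE → other
order_id=22: channel='app' → outer ELSE → other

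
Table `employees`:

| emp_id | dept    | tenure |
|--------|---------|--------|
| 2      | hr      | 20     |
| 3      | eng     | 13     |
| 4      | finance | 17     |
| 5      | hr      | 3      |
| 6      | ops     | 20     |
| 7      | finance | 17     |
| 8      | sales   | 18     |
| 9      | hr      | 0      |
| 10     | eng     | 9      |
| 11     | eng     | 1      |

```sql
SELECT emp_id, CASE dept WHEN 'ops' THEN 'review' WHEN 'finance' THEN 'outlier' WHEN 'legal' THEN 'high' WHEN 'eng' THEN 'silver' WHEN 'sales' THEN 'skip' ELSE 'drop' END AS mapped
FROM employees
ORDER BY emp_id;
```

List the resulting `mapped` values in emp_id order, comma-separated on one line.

drop, silver, outlier, drop, review, outlier, skip, drop, silver, silver

emp_id=2: ELSE → drop
emp_id=3: dept='eng' → silver
emp_id=4: dept='finance' → outlier
emp_id=5: ELSE → drop
emp_id=6: dept='ops' → review
emp_id=7: dept='finance' → outlier
emp_id=8: dept='sales' → skip
emp_id=9: ELSE → drop
emp_id=10: dept='eng' → silver
emp_id=11: dept='eng' → silver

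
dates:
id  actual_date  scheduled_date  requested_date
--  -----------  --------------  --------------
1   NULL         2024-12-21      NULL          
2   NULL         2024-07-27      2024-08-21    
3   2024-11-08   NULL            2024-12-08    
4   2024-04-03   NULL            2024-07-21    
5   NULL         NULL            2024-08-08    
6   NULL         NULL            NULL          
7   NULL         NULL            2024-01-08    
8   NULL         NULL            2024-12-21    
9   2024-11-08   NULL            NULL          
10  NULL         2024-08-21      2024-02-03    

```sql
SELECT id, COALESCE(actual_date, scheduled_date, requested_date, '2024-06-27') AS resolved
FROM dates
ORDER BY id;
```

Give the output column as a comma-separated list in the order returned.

2024-12-21, 2024-07-27, 2024-11-08, 2024-04-03, 2024-08-08, 2024-06-27, 2024-01-08, 2024-12-21, 2024-11-08, 2024-08-21

id=1: actual_date=NULL, scheduled_date=2024-12-21 → 2024-12-21
id=2: actual_date=NULL, scheduled_date=2024-07-27 → 2024-07-27
id=3: actual_date=2024-11-08 → 2024-11-08
id=4: actual_date=2024-04-03 → 2024-04-03
id=5: actual_date=NULL, scheduled_date=NULL, requested_date=2024-08-08 → 2024-08-08
id=6: actual_date=NULL, scheduled_date=NULL, requested_date=NULL, → literal 2024-06-27 → 2024-06-27
id=7: actual_date=NULL, scheduled_date=NULL, requested_date=2024-01-08 → 2024-01-08
id=8: actual_date=NULL, scheduled_date=NULL, requested_date=2024-12-21 → 2024-12-21
id=9: actual_date=2024-11-08 → 2024-11-08
id=10: actual_date=NULL, scheduled_date=2024-08-21 → 2024-08-21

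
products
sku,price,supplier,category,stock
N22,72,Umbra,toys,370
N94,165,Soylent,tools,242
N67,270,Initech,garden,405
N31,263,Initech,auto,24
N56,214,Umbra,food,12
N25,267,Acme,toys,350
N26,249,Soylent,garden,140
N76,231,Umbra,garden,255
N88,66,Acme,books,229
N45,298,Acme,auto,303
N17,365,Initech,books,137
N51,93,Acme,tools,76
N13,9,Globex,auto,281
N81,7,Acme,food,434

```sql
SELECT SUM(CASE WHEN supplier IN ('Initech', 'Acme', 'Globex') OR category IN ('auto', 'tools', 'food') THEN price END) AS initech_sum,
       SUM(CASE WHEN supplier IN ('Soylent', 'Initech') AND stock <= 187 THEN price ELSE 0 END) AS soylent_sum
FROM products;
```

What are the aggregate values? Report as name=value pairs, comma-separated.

initech_sum=2017, soylent_sum=877

[initech_sum: supplier IN ('Initech', 'Acme', 'Globex') OR category IN ('auto', 'tools', 'food')]
sku=N22: ✗
sku=N94: ✓ → 165
sku=N67: ✓ → 270
sku=N31: ✓ → 263
sku=N56: ✓ → 214
sku=N25: ✓ → 267
sku=N26: ✗
sku=N76: ✗
sku=N88: ✓ → 66
sku=N45: ✓ → 298
sku=N17: ✓ → 365
sku=N51: ✓ → 93
sku=N13: ✓ → 9
sku=N81: ✓ → 7
initech_sum = 165 + 270 + 263 + 214 + 267 + 66 + 298 + 365 + 93 + 9 + 7 = 2017
—
[soylent_sum: supplier IN ('Soylent', 'Initech') AND stock <= 187]
sku=N22: ✗
sku=N94: ✗
sku=N67: ✗
sku=N31: ✓ → 263
sku=N56: ✗
sku=N25: ✗
sku=N26: ✓ → 249
sku=N76: ✗
sku=N88: ✗
sku=N45: ✗
sku=N17: ✓ → 365
sku=N51: ✗
sku=N13: ✗
sku=N81: ✗
soylent_sum = 263 + 249 + 365 = 877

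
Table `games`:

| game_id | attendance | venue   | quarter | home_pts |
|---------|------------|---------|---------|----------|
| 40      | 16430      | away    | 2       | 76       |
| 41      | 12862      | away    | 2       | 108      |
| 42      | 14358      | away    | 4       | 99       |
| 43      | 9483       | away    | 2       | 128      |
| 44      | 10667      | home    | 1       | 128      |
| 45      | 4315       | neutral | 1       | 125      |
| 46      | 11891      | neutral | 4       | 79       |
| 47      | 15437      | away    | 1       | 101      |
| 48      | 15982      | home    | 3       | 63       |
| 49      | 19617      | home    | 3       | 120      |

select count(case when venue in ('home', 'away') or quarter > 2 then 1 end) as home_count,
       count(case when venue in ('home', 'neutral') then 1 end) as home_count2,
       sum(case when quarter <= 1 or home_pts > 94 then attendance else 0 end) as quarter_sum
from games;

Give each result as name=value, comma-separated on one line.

home_count=9, home_count2=5, quarter_sum=86739

[home_count: venue in ('home', 'away') or quarter > 2]
game_id=40: ✓ → 1
game_id=41: ✓ → 1
game_id=42: ✓ → 1
game_id=43: ✓ → 1
game_id=44: ✓ → 1
game_id=45: ✗
game_id=46: ✓ → 1
game_id=47: ✓ → 1
game_id=48: ✓ → 1
game_id=49: ✓ → 1
home_count = COUNT(1, 1, 1, 1, 1, 1, 1, 1, 1) = 9
—
[home_count2: venue in ('home', 'neutral')]
game_id=40: ✗
game_id=41: ✗
game_id=42: ✗
game_id=43: ✗
game_id=44: ✓ → 1
game_id=45: ✓ → 1
game_id=46: ✓ → 1
game_id=47: ✗
game_id=48: ✓ → 1
game_id=49: ✓ → 1
home_count2 = COUNT(1, 1, 1, 1, 1) = 5
—
[quarter_sum: quarter <= 1 or home_pts > 94]
game_id=40: ✗
game_id=41: ✓ → 12862
game_id=42: ✓ → 14358
game_id=43: ✓ → 9483
game_id=44: ✓ → 10667
game_id=45: ✓ → 4315
game_id=46: ✗
game_id=47: ✓ → 15437
game_id=48: ✗
game_id=49: ✓ → 19617
quarter_sum = 12862 + 14358 + 9483 + 10667 + 4315 + 15437 + 19617 = 86739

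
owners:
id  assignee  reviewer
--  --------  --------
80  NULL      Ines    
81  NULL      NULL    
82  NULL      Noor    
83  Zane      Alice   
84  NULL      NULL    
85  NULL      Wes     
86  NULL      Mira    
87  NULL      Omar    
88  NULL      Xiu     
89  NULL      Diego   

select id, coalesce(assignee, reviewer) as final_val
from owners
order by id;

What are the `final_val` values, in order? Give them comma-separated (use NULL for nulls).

id=80: assignee=NULL, reviewer=Ines → Ines
id=81: assignee=NULL, reviewer=NULL (all NULL) → NULL
id=82: assignee=NULL, reviewer=Noor → Noor
id=83: assignee=Zane → Zane
id=84: assignee=NULL, reviewer=NULL (all NULL) → NULL
id=85: assignee=NULL, reviewer=Wes → Wes
id=86: assignee=NULL, reviewer=Mira → Mira
id=87: assignee=NULL, reviewer=Omar → Omar
id=88: assignee=NULL, reviewer=Xiu → Xiu
id=89: assignee=NULL, reviewer=Diego → Diego

Ines, NULL, Noor, Zane, NULL, Wes, Mira, Omar, Xiu, Diego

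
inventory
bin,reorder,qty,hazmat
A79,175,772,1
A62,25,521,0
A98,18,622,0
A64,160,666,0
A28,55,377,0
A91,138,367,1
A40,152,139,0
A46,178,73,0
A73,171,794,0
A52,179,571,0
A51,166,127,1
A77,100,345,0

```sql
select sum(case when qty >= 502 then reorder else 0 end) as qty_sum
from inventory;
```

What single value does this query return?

728

bin=A79: ✓ → 175
bin=A62: ✓ → 25
bin=A98: ✓ → 18
bin=A64: ✓ → 160
bin=A28: ✗
bin=A91: ✗
bin=A40: ✗
bin=A46: ✗
bin=A73: ✓ → 171
bin=A52: ✓ → 179
bin=A51: ✗
bin=A77: ✗
qty_sum = 175 + 25 + 18 + 160 + 171 + 179 = 728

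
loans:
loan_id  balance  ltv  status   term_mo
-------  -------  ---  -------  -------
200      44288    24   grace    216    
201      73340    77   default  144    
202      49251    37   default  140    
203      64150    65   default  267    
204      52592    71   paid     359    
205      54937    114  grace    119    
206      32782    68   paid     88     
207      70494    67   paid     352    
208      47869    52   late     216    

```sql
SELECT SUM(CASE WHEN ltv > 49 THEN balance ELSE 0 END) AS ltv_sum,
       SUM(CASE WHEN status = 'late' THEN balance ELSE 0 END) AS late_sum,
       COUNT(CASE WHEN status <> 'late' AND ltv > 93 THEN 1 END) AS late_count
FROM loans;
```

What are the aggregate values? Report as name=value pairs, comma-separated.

[ltv_sum: ltv > 49]
loan_id=200: ✗
loan_id=201: ✓ → 73340
loan_id=202: ✗
loan_id=203: ✓ → 64150
loan_id=204: ✓ → 52592
loan_id=205: ✓ → 54937
loan_id=206: ✓ → 32782
loan_id=207: ✓ → 70494
loan_id=208: ✓ → 47869
ltv_sum = 73340 + 64150 + 52592 + 54937 + 32782 + 70494 + 47869 = 396164
—
[late_sum: status = 'late']
loan_id=200: ✗
loan_id=201: ✗
loan_id=202: ✗
loan_id=203: ✗
loan_id=204: ✗
loan_id=205: ✗
loan_id=206: ✗
loan_id=207: ✗
loan_id=208: ✓ → 47869
late_sum = 47869
—
[late_count: status <> 'late' AND ltv > 93]
loan_id=200: ✗
loan_id=201: ✗
loan_id=202: ✗
loan_id=203: ✗
loan_id=204: ✗
loan_id=205: ✓ → 1
loan_id=206: ✗
loan_id=207: ✗
loan_id=208: ✗
late_count = COUNT(1) = 1

ltv_sum=396164, late_sum=47869, late_count=1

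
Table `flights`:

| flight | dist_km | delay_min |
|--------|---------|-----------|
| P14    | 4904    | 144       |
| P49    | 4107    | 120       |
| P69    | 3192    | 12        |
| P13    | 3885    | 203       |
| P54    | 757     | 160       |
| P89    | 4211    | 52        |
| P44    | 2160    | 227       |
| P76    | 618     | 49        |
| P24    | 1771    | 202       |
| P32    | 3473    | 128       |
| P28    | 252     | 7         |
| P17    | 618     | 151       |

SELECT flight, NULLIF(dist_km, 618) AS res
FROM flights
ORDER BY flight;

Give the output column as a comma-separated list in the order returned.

flight=P13: dist_km=3885 vs 618: differ → 3885
flight=P14: dist_km=4904 vs 618: differ → 4904
flight=P17: dist_km=618 vs 618: equal → NULL
flight=P24: dist_km=1771 vs 618: differ → 1771
flight=P28: dist_km=252 vs 618: differ → 252
flight=P32: dist_km=3473 vs 618: differ → 3473
flight=P44: dist_km=2160 vs 618: differ → 2160
flight=P49: dist_km=4107 vs 618: differ → 4107
flight=P54: dist_km=757 vs 618: differ → 757
flight=P69: dist_km=3192 vs 618: differ → 3192
flight=P76: dist_km=618 vs 618: equal → NULL
flight=P89: dist_km=4211 vs 618: differ → 4211

3885, 4904, NULL, 1771, 252, 3473, 2160, 4107, 757, 3192, NULL, 4211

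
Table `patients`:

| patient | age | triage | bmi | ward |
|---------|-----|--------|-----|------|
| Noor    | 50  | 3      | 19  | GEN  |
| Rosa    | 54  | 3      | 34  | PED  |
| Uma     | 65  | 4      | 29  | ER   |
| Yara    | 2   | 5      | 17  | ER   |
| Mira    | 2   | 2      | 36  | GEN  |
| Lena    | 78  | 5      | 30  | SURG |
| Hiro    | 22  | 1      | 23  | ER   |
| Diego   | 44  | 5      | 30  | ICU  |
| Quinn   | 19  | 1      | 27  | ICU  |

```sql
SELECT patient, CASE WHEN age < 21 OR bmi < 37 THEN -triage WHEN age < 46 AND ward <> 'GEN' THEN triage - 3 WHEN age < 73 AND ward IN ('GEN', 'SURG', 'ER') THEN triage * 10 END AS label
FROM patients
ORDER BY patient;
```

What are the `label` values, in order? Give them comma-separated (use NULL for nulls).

patient=Diego: age < 21 OR bmi < 37 → -5
patient=Hiro: age < 21 OR bmi < 37 → -1
patient=Lena: age < 21 OR bmi < 37 → -5
patient=Mira: age < 21 OR bmi < 37 → -2
patient=Noor: age < 21 OR bmi < 37 → -3
patient=Quinn: age < 21 OR bmi < 37 → -1
patient=Rosa: age < 21 OR bmi < 37 → -3
patient=Uma: age < 21 OR bmi < 37 → -4
patient=Yara: age < 21 OR bmi < 37 → -5

-5, -1, -5, -2, -3, -1, -3, -4, -5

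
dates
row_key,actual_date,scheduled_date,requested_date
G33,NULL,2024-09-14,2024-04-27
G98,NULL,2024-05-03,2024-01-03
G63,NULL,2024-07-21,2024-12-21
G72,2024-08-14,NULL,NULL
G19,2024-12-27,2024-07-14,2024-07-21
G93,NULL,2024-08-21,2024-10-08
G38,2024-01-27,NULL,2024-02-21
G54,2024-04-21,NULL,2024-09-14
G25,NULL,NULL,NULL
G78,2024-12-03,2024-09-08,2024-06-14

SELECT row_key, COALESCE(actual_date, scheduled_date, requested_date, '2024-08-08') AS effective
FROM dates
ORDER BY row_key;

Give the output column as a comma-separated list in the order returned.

2024-12-27, 2024-08-08, 2024-09-14, 2024-01-27, 2024-04-21, 2024-07-21, 2024-08-14, 2024-12-03, 2024-08-21, 2024-05-03

row_key=G19: actual_date=2024-12-27 → 2024-12-27
row_key=G25: actual_date=NULL, scheduled_date=NULL, requested_date=NULL, → literal 2024-08-08 → 2024-08-08
row_key=G33: actual_date=NULL, scheduled_date=2024-09-14 → 2024-09-14
row_key=G38: actual_date=2024-01-27 → 2024-01-27
row_key=G54: actual_date=2024-04-21 → 2024-04-21
row_key=G63: actual_date=NULL, scheduled_date=2024-07-21 → 2024-07-21
row_key=G72: actual_date=2024-08-14 → 2024-08-14
row_key=G78: actual_date=2024-12-03 → 2024-12-03
row_key=G93: actual_date=NULL, scheduled_date=2024-08-21 → 2024-08-21
row_key=G98: actual_date=NULL, scheduled_date=2024-05-03 → 2024-05-03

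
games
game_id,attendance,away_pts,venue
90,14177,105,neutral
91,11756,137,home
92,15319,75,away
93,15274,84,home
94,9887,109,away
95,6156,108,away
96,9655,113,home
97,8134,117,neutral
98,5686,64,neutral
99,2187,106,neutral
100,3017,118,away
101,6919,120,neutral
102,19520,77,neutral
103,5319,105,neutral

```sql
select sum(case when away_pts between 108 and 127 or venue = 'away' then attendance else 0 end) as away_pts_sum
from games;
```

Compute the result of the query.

59087

game_id=90: ✗
game_id=91: ✗
game_id=92: ✓ → 15319
game_id=93: ✗
game_id=94: ✓ → 9887
game_id=95: ✓ → 6156
game_id=96: ✓ → 9655
game_id=97: ✓ → 8134
game_id=98: ✗
game_id=99: ✗
game_id=100: ✓ → 3017
game_id=101: ✓ → 6919
game_id=102: ✗
game_id=103: ✗
away_pts_sum = 15319 + 9887 + 6156 + 9655 + 8134 + 3017 + 6919 = 59087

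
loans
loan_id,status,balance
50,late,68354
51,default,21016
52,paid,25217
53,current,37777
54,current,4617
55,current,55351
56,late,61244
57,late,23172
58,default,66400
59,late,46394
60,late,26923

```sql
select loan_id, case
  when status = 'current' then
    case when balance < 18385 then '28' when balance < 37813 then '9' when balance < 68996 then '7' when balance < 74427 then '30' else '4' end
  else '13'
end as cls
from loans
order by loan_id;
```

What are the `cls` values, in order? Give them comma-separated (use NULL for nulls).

13, 13, 13, 9, 28, 7, 13, 13, 13, 13, 13

loan_id=50: status='late' → outer ELSE → 13
loan_id=51: status='default' → outer ELSE → 13
loan_id=52: status='paid' → outer ELSE → 13
loan_id=53: status='current' → inner[balance < 37813] → 9
loan_id=54: status='current' → inner[balance < 18385] → 28
loan_id=55: status='current' → inner[balance < 68996] → 7
loan_id=56: status='late' → outer ELSE → 13
loan_id=57: status='late' → outer ELSE → 13
loan_id=58: status='default' → outer ELSE → 13
loan_id=59: status='late' → outer ELSE → 13
loan_id=60: status='late' → outer ELSE → 13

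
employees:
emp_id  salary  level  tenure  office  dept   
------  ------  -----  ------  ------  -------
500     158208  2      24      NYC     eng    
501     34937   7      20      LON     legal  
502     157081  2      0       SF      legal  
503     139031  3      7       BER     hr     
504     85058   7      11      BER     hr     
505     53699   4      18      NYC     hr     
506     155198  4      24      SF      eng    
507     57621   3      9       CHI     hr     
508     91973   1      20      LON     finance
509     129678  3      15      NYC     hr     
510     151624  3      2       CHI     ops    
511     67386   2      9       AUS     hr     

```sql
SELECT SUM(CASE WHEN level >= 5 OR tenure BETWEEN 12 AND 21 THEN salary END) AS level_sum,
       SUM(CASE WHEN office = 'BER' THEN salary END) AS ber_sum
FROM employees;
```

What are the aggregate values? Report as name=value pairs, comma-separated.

level_sum=395345, ber_sum=224089

[level_sum: level >= 5 OR tenure BETWEEN 12 AND 21]
emp_id=500: ✗
emp_id=501: ✓ → 34937
emp_id=502: ✗
emp_id=503: ✗
emp_id=504: ✓ → 85058
emp_id=505: ✓ → 53699
emp_id=506: ✗
emp_id=507: ✗
emp_id=508: ✓ → 91973
emp_id=509: ✓ → 129678
emp_id=510: ✗
emp_id=511: ✗
level_sum = 34937 + 85058 + 53699 + 91973 + 129678 = 395345
—
[ber_sum: office = 'BER']
emp_id=500: ✗
emp_id=501: ✗
emp_id=502: ✗
emp_id=503: ✓ → 139031
emp_id=504: ✓ → 85058
emp_id=505: ✗
emp_id=506: ✗
emp_id=507: ✗
emp_id=508: ✗
emp_id=509: ✗
emp_id=510: ✗
emp_id=511: ✗
ber_sum = 139031 + 85058 = 224089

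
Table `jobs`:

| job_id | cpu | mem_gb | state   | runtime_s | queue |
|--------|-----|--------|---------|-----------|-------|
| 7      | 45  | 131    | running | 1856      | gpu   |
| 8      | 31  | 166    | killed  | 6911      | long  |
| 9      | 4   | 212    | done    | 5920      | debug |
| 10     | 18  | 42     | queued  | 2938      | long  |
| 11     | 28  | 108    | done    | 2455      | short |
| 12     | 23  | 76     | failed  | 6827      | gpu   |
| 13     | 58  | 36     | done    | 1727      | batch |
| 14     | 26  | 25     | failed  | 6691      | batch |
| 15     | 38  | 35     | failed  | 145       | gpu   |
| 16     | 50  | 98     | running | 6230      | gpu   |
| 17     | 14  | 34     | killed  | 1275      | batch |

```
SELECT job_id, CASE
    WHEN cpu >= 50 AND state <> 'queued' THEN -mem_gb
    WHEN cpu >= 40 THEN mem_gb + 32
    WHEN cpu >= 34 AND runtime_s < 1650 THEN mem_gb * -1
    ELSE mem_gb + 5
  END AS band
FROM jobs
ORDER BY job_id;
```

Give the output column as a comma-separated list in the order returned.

job_id=7: cpu >= 40 → 163
job_id=8: ELSE → 171
job_id=9: ELSE → 217
job_id=10: ELSE → 47
job_id=11: ELSE → 113
job_id=12: ELSE → 81
job_id=13: cpu >= 50 AND state <> 'queued' → -36
job_id=14: ELSE → 30
job_id=15: cpu >= 34 AND runtime_s < 1650 → -35
job_id=16: cpu >= 50 AND state <> 'queued' → -98
job_id=17: ELSE → 39

163, 171, 217, 47, 113, 81, -36, 30, -35, -98, 39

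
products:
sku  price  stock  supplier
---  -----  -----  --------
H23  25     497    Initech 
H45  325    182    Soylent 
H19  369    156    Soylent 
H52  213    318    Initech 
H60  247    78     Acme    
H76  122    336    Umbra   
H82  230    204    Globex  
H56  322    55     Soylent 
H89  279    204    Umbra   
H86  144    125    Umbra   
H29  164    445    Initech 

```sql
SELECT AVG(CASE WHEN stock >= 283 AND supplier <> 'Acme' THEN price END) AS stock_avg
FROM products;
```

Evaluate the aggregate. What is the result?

sku=H23: ✓ → 25
sku=H45: ✗
sku=H19: ✗
sku=H52: ✓ → 213
sku=H60: ✗
sku=H76: ✓ → 122
sku=H82: ✗
sku=H56: ✗
sku=H89: ✗
sku=H86: ✗
sku=H29: ✓ → 164
stock_avg = (25 + 213 + 122 + 164) / 4 = 131

131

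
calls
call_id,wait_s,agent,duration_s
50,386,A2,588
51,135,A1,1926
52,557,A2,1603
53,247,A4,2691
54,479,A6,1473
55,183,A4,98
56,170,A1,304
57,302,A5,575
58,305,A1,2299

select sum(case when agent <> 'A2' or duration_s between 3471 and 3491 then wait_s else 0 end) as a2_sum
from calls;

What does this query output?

1821

call_id=50: ✗
call_id=51: ✓ → 135
call_id=52: ✗
call_id=53: ✓ → 247
call_id=54: ✓ → 479
call_id=55: ✓ → 183
call_id=56: ✓ → 170
call_id=57: ✓ → 302
call_id=58: ✓ → 305
a2_sum = 135 + 247 + 479 + 183 + 170 + 302 + 305 = 1821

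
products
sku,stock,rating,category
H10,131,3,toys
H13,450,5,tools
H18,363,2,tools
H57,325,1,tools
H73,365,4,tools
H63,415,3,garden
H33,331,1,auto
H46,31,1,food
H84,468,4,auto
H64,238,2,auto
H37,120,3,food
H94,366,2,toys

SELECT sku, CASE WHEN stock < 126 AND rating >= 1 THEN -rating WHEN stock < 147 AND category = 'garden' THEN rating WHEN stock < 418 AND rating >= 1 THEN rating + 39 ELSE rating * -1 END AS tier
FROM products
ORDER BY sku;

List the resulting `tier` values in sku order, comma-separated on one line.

42, -5, 41, 40, -3, -1, 40, 42, 41, 43, -4, 41

sku=H10: stock < 418 AND rating >= 1 → 42
sku=H13: ELSE → -5
sku=H18: stock < 418 AND rating >= 1 → 41
sku=H33: stock < 418 AND rating >= 1 → 40
sku=H37: stock < 126 AND rating >= 1 → -3
sku=H46: stock < 126 AND rating >= 1 → -1
sku=H57: stock < 418 AND rating >= 1 → 40
sku=H63: stock < 418 AND rating >= 1 → 42
sku=H64: stock < 418 AND rating >= 1 → 41
sku=H73: stock < 418 AND rating >= 1 → 43
sku=H84: ELSE → -4
sku=H94: stock < 418 AND rating >= 1 → 41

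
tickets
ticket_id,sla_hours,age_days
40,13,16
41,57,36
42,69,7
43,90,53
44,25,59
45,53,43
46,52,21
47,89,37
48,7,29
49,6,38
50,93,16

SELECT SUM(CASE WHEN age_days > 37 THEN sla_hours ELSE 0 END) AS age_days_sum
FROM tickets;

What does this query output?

ticket_id=40: ✗
ticket_id=41: ✗
ticket_id=42: ✗
ticket_id=43: ✓ → 90
ticket_id=44: ✓ → 25
ticket_id=45: ✓ → 53
ticket_id=46: ✗
ticket_id=47: ✗
ticket_id=48: ✗
ticket_id=49: ✓ → 6
ticket_id=50: ✗
age_days_sum = 90 + 25 + 53 + 6 = 174

174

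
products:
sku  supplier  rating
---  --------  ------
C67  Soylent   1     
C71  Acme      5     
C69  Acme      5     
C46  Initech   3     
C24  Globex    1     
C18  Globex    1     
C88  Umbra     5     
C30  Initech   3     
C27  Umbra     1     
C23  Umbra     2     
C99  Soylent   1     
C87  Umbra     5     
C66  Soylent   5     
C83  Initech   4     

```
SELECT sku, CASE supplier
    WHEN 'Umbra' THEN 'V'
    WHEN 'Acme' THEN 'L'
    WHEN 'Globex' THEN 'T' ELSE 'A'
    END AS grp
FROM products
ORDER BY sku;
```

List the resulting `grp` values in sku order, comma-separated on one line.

sku=C18: supplier='Globex' → T
sku=C23: supplier='Umbra' → V
sku=C24: supplier='Globex' → T
sku=C27: supplier='Umbra' → V
sku=C30: ELSE → A
sku=C46: ELSE → A
sku=C66: ELSE → A
sku=C67: ELSE → A
sku=C69: supplier='Acme' → L
sku=C71: supplier='Acme' → L
sku=C83: ELSE → A
sku=C87: supplier='Umbra' → V
sku=C88: supplier='Umbra' → V
sku=C99: ELSE → A

T, V, T, V, A, A, A, A, L, L, A, V, V, A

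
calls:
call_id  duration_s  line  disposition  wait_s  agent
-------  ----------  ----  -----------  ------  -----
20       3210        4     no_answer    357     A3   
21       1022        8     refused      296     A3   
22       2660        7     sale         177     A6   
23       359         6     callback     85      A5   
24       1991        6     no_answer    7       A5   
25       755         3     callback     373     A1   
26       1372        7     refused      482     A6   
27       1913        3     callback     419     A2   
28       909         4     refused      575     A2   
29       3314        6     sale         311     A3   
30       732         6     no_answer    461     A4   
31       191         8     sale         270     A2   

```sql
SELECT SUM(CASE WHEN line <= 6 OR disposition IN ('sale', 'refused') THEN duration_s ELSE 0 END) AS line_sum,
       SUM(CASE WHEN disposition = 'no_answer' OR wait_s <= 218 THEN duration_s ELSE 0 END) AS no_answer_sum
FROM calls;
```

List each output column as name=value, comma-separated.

[line_sum: line <= 6 OR disposition IN ('sale', 'refused')]
call_id=20: ✓ → 3210
call_id=21: ✓ → 1022
call_id=22: ✓ → 2660
call_id=23: ✓ → 359
call_id=24: ✓ → 1991
call_id=25: ✓ → 755
call_id=26: ✓ → 1372
call_id=27: ✓ → 1913
call_id=28: ✓ → 909
call_id=29: ✓ → 3314
call_id=30: ✓ → 732
call_id=31: ✓ → 191
line_sum = 3210 + 1022 + 2660 + 359 + 1991 + 755 + 1372 + 1913 + 909 + 3314 + 732 + 191 = 18428
—
[no_answer_sum: disposition = 'no_answer' OR wait_s <= 218]
call_id=20: ✓ → 3210
call_id=21: ✗
call_id=22: ✓ → 2660
call_id=23: ✓ → 359
call_id=24: ✓ → 1991
call_id=25: ✗
call_id=26: ✗
call_id=27: ✗
call_id=28: ✗
call_id=29: ✗
call_id=30: ✓ → 732
call_id=31: ✗
no_answer_sum = 3210 + 2660 + 359 + 1991 + 732 = 8952

line_sum=18428, no_answer_sum=8952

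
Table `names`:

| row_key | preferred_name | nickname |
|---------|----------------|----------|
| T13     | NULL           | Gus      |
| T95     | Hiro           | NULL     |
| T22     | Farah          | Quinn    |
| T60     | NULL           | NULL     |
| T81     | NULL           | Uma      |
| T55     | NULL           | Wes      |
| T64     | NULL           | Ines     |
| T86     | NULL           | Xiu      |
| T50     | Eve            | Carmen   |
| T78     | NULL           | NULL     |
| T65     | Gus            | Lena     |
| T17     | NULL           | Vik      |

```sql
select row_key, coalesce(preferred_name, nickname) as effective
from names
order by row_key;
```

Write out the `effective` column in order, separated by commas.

row_key=T13: preferred_name=NULL, nickname=Gus → Gus
row_key=T17: preferred_name=NULL, nickname=Vik → Vik
row_key=T22: preferred_name=Farah → Farah
row_key=T50: preferred_name=Eve → Eve
row_key=T55: preferred_name=NULL, nickname=Wes → Wes
row_key=T60: preferred_name=NULL, nickname=NULL (all NULL) → NULL
row_key=T64: preferred_name=NULL, nickname=Ines → Ines
row_key=T65: preferred_name=Gus → Gus
row_key=T78: preferred_name=NULL, nickname=NULL (all NULL) → NULL
row_key=T81: preferred_name=NULL, nickname=Uma → Uma
row_key=T86: preferred_name=NULL, nickname=Xiu → Xiu
row_key=T95: preferred_name=Hiro → Hiro

Gus, Vik, Farah, Eve, Wes, NULL, Ines, Gus, NULL, Uma, Xiu, Hiro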